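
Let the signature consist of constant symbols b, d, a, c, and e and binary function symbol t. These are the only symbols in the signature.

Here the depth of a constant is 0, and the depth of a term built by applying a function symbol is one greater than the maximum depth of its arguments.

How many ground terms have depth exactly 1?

If N_k denotes the number of depth-≤k ground terms, the 5 constants give N_0 = 5, and each function symbol of arity r contributes N_{k-1}^r new terms at level k: N_k = 5 + N_{k-1}^2.
N_0 = 5
N_1 = 5 + 5^2 = 30
Terms of depth exactly 1: N_1 − N_0 = 30 − 5 = 25.

25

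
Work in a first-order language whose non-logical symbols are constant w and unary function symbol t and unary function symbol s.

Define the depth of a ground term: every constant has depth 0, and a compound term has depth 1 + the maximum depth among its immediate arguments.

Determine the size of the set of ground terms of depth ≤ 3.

15

Write N_k for the number of ground terms of depth ≤ k. A term of depth ≤ k is either a constant or a function symbol applied to arguments of depth ≤ k−1, so N_k = 1 + N_{k-1} + N_{k-1}.
N_0 = 1
N_1 = 1 + 1 + 1 = 3
N_2 = 1 + 3 + 3 = 7
N_3 = 1 + 7 + 7 = 15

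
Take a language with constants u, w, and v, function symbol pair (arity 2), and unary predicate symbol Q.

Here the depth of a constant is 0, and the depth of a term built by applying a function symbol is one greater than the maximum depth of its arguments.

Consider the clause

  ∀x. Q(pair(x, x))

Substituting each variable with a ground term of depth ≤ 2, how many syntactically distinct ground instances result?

147

Ground terms of depth ≤ 2:
  Let N_k count ground terms of depth at most k. Each non-constant term of depth ≤ k is some function symbol applied to depth-≤(k−1) arguments, giving N_k = 3 + N_{k-1}^2.
  N_0 = 3
  N_1 = 3 + 3^2 = 12
  N_2 = 3 + 12^2 = 147
So there are 147 ground terms available for substitution.
The variable x ranges independently over the available ground terms, and distinct assignments produce distinct instances.
Number of ground instances = 147.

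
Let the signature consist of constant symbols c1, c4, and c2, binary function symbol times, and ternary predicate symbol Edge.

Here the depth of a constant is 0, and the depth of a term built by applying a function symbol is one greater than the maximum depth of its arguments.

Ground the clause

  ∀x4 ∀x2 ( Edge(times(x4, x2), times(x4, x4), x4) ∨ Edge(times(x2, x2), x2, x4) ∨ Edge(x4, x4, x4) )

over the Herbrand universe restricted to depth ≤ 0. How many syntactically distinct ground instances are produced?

9

Ground terms of depth ≤ 0:
  If N_k denotes the number of depth-≤k ground terms, the 3 constants give N_0 = 3, and each function symbol of arity r contributes N_{k-1}^r new terms at level k: N_k = 3 + N_{k-1}^2.
  N_0 = 3
So there are 3 ground terms available for substitution.
Each of x4, x2 ranges independently over the available ground terms, and distinct assignments produce distinct instances.
Number of ground instances = 3^2 = 9.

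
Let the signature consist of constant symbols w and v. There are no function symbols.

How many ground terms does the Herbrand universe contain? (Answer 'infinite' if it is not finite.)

2

There are no function symbols, so every ground term is one of the 2 constants.
The Herbrand universe is {w, v}, which is finite with 2 elements.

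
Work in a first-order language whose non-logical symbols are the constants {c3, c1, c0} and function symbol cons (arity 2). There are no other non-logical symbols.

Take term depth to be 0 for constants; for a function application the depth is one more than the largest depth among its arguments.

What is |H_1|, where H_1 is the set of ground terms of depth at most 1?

12

Let N_k = |{terms of depth ≤ k}|. Then N_0 = 3 and N_k = 3 + N_{k-1}^2 for k ≥ 1 (one summand per function symbol, arity giving the exponent).
N_0 = 3
N_1 = 3 + 3^2 = 12
Explicitly: c3, c1, c0, cons(c3, c3), cons(c3, c1), cons(c3, c0), cons(c1, c3), cons(c1, c1), cons(c1, c0), cons(c0, c3), cons(c0, c1), cons(c0, c0).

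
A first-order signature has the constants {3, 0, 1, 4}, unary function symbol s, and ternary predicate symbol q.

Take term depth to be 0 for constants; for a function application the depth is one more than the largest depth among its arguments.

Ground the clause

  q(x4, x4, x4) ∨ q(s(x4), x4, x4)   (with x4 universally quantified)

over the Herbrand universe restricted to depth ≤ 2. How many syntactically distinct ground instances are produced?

Ground terms of depth ≤ 2:
  Let N_k = |{terms of depth ≤ k}|. Then N_0 = 4 and N_k = 4 + N_{k-1} for k ≥ 1 (one summand per function symbol, arity giving the exponent).
  N_0 = 4
  N_1 = 4 + 4 = 8
  N_2 = 4 + 8 = 12
  Explicitly: 3, 0, 1, 4, s(3), s(0), s(1), s(4), s(s(3)), s(s(0)), s(s(1)), s(s(4)).
So there are 12 ground terms available for substitution.
The body mentions the single quantified variable x4; since ground terms form a free algebra, no two substitutions collapse to the same formula.
Number of ground instances = 12.

12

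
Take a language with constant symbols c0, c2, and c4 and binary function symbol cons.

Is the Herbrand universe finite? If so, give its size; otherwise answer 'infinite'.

infinite

The signature has at least one function symbol (cons, arity 2) and at least one constant (c0).
Iterating cons gives infinitely many distinct ground terms: c0, cons(c0, c0), cons(cons(c0, c0), cons(c0, c0)), ...
So the Herbrand universe is infinite.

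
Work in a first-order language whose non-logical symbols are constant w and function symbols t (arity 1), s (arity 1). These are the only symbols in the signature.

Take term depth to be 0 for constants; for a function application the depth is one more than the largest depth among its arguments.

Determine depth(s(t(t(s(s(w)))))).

depth(s(w)) = 1 + depth(w) = 1 + 0 = 1
depth(s(s(w))) = 1 + depth(s(w)) = 1 + 1 = 2
depth(t(s(s(w)))) = 1 + depth(s(s(w))) = 1 + 2 = 3
depth(t(t(s(s(w))))) = 1 + depth(t(s(s(w)))) = 1 + 3 = 4
depth(s(t(t(s(s(w)))))) = 1 + depth(t(t(s(s(w))))) = 1 + 4 = 5

5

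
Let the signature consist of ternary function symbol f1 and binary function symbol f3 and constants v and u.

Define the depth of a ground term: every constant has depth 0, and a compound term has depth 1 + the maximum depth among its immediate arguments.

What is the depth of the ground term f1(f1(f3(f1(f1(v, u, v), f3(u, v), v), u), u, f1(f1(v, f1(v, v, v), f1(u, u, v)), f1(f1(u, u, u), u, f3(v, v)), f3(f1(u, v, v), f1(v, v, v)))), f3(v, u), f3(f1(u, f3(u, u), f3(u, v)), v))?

depth(f1(v, u, v)) = 1 + max(0, 0, 0) = 1
depth(f3(u, v)) = 1 + max(0, 0) = 1
depth(f1(f1(v, u, v), f3(u, v), v)) = 1 + max(1, 1, 0) = 2
depth(f3(f1(f1(v, u, v), f3(u, v), v), u)) = 1 + max(2, 0) = 3
depth(f1(v, v, v)) = 1 + max(0, 0, 0) = 1
depth(f1(u, u, v)) = 1 + max(0, 0, 0) = 1
depth(f1(v, f1(v, v, v), f1(u, u, v))) = 1 + max(0, 1, 1) = 2
depth(f1(u, u, u)) = 1 + max(0, 0, 0) = 1
depth(f3(v, v)) = 1 + max(0, 0) = 1
depth(f1(f1(u, u, u), u, f3(v, v))) = 1 + max(1, 0, 1) = 2
depth(f1(u, v, v)) = 1 + max(0, 0, 0) = 1
depth(f3(f1(u, v, v), f1(v, v, v))) = 1 + max(1, 1) = 2
depth(f1(f1(v, f1(v, v, v), f1(u, u, v)), f1(f1(u, u, u), u, f3(v, v)), f3(f1(u, v, v), f1(v, v, v)))) = 1 + max(2, 2, 2) = 3
depth(f1(f3(f1(f1(v, u, v), f3(u, v), v), u), u, f1(f1(v, f1(v, v, v), f1(u, u, v)), f1(f1(u, u, u), u, f3(v, v)), f3(f1(u, v, v), f1(v, v, v))))) = 1 + max(3, 0, 3) = 4
depth(f3(v, u)) = 1 + max(0, 0) = 1
depth(f3(u, u)) = 1 + max(0, 0) = 1
depth(f1(u, f3(u, u), f3(u, v))) = 1 + max(0, 1, 1) = 2
depth(f3(f1(u, f3(u, u), f3(u, v)), v)) = 1 + max(2, 0) = 3
depth(f1(f1(f3(f1(f1(v, u, v), f3(u, v), v), u), u, f1(f1(v, f1(v, v, v), f1(u, u, v)), f1(f1(u, u, u), u, f3(v, v)), f3(f1(u, v, v), f1(v, v, v)))), f3(v, u), f3(f1(u, f3(u, u), f3(u, v)), v))) = 1 + max(4, 1, 3) = 5

5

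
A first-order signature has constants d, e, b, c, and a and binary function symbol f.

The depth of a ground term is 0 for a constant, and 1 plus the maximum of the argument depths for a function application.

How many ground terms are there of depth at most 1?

Write N_k for the number of ground terms of depth ≤ k. A term of depth ≤ k is either a constant or a function symbol applied to arguments of depth ≤ k−1, so N_k = 5 + N_{k-1}^2.
N_0 = 5
N_1 = 5 + 5^2 = 30

30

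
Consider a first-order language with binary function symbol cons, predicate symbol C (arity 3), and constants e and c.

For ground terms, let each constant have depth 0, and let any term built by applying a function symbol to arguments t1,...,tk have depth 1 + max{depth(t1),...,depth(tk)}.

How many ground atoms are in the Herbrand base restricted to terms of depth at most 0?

8

First count ground terms of depth ≤ 0.
Write N_k for the number of ground terms of depth ≤ k. A term of depth ≤ k is either a constant or a function symbol applied to arguments of depth ≤ k−1, so N_k = 2 + N_{k-1}^2.
N_0 = 2
So |H| = 2.
A ground atom is a predicate applied to a tuple of terms from H, so the count is the sum over predicates of |H|^arity:
  C: 2^3 = 8
Total ground atoms: 8.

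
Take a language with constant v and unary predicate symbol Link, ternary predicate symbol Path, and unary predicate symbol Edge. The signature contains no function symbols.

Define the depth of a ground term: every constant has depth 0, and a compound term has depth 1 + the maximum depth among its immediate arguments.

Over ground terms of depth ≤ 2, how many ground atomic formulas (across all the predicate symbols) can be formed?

First count ground terms of depth ≤ 2.
With no function symbols every ground term is a constant, so there is exactly 1 ground term at every depth bound.
N_0 = 1
N_1 = 1
N_2 = 1
So |H| = 1.
Each predicate of arity r yields |H|^r ground atoms (one per choice of an r-tuple from H):
  Link: 1;  Path: 1^3 = 1;  Edge: 1
Total ground atoms: 1 + 1 + 1 = 3.

3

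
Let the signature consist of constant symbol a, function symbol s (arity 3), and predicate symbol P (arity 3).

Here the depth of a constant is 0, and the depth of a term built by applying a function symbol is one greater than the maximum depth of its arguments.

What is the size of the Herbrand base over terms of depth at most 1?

8

First count ground terms of depth ≤ 1.
Let N_k count ground terms of depth at most k. Each non-constant term of depth ≤ k is some function symbol applied to depth-≤(k−1) arguments, giving N_k = 1 + N_{k-1}^3.
N_0 = 1
N_1 = 1 + 1^3 = 2
Explicitly: a, s(a, a, a).
So |H| = 2.
For each predicate symbol, the number of ground atoms is |H| raised to its arity; summing:
  P: 2^3 = 8
Total ground atoms: 8.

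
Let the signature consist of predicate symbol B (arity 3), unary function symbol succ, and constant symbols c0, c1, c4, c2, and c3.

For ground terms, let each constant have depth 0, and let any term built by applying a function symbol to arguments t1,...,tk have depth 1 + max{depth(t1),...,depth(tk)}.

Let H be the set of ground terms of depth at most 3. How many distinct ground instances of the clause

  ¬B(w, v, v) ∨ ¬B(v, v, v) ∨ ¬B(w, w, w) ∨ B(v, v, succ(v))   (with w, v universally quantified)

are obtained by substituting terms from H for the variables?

Ground terms of depth ≤ 3:
  Count level by level. With function symbols succ/1, the terms of depth ≤ k are the 5 constants together with each function applied to depth-≤(k−1) tuples, so N_k = 5 + N_{k-1}.
  N_0 = 5
  N_1 = 5 + 5 = 10
  N_2 = 5 + 10 = 15
  N_3 = 5 + 15 = 20
So there are 20 ground terms available for substitution.
Each of w, v ranges independently over the available ground terms, and distinct assignments produce distinct instances.
Number of ground instances = 20^2 = 400.

400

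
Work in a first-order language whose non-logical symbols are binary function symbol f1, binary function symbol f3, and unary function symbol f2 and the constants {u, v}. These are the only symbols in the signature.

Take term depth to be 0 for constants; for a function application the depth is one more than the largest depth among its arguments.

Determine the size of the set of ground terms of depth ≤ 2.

302

If N_k denotes the number of depth-≤k ground terms, the 2 constants give N_0 = 2, and each function symbol of arity r contributes N_{k-1}^r new terms at level k: N_k = 2 + N_{k-1}^2 + N_{k-1}^2 + N_{k-1}.
N_0 = 2
N_1 = 2 + 2^2 + 2^2 + 2 = 12
N_2 = 2 + 12^2 + 12^2 + 12 = 302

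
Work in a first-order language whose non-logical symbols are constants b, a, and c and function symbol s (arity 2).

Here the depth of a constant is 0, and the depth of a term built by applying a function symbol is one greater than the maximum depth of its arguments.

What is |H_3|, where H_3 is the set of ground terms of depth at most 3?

Let N_k count ground terms of depth at most k. Each non-constant term of depth ≤ k is some function symbol applied to depth-≤(k−1) arguments, giving N_k = 3 + N_{k-1}^2.
N_0 = 3
N_1 = 3 + 3^2 = 12
N_2 = 3 + 12^2 = 147
N_3 = 3 + 147^2 = 21612

21612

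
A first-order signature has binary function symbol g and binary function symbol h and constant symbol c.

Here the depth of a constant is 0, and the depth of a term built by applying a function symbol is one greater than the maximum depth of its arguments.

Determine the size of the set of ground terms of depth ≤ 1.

3

Write N_k for the number of ground terms of depth ≤ k. A term of depth ≤ k is either a constant or a function symbol applied to arguments of depth ≤ k−1, so N_k = 1 + N_{k-1}^2 + N_{k-1}^2.
N_0 = 1
N_1 = 1 + 1^2 + 1^2 = 3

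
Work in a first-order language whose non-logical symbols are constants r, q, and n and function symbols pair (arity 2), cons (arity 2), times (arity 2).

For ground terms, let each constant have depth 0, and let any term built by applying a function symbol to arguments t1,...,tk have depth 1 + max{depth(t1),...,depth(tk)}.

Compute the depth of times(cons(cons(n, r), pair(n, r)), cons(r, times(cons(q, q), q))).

4

depth(cons(n, r)) = 1 + max(0, 0) = 1
depth(pair(n, r)) = 1 + max(0, 0) = 1
depth(cons(cons(n, r), pair(n, r))) = 1 + max(1, 1) = 2
depth(cons(q, q)) = 1 + max(0, 0) = 1
depth(times(cons(q, q), q)) = 1 + max(1, 0) = 2
depth(cons(r, times(cons(q, q), q))) = 1 + max(0, 2) = 3
depth(times(cons(cons(n, r), pair(n, r)), cons(r, times(cons(q, q), q)))) = 1 + max(2, 3) = 4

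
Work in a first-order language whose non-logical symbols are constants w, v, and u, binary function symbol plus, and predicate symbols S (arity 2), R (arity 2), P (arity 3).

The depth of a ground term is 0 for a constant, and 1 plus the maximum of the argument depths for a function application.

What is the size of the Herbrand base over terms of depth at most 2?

3219741

First count ground terms of depth ≤ 2.
Let N_k count ground terms of depth at most k. Each non-constant term of depth ≤ k is some function symbol applied to depth-≤(k−1) arguments, giving N_k = 3 + N_{k-1}^2.
N_0 = 3
N_1 = 3 + 3^2 = 12
N_2 = 3 + 12^2 = 147
So |H| = 147.
For each predicate symbol, the number of ground atoms is |H| raised to its arity; summing:
  S: 147^2 = 21609;  R: 147^2 = 21609;  P: 147^3 = 3176523
Total ground atoms: 21609 + 21609 + 3176523 = 3219741.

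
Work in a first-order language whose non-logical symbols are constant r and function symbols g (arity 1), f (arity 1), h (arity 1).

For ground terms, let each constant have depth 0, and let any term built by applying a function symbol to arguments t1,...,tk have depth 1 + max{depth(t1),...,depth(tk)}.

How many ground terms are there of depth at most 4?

Let N_k count ground terms of depth at most k. Each non-constant term of depth ≤ k is some function symbol applied to depth-≤(k−1) arguments, giving N_k = 1 + N_{k-1} + N_{k-1} + N_{k-1}.
N_0 = 1
N_1 = 1 + 1 + 1 + 1 = 4
N_2 = 1 + 4 + 4 + 4 = 13
N_3 = 1 + 13 + 13 + 13 = 40
N_4 = 1 + 40 + 40 + 40 = 121

121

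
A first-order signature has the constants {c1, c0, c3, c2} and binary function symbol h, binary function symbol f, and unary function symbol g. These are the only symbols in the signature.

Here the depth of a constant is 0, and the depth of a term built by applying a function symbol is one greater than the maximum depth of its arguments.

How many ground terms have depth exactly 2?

Write N_k for the number of ground terms of depth ≤ k. A term of depth ≤ k is either a constant or a function symbol applied to arguments of depth ≤ k−1, so N_k = 4 + N_{k-1}^2 + N_{k-1}^2 + N_{k-1}.
N_0 = 4
N_1 = 4 + 4^2 + 4^2 + 4 = 40
N_2 = 4 + 40^2 + 40^2 + 40 = 3244
Terms of depth exactly 2: N_2 − N_1 = 3244 − 40 = 3204.

3204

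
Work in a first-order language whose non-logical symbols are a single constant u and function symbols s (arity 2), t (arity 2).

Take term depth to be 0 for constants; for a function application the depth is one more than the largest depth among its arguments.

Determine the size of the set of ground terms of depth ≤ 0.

1

Let N_k = |{terms of depth ≤ k}|. Then N_0 = 1 and N_k = 1 + N_{k-1}^2 + N_{k-1}^2 for k ≥ 1 (one summand per function symbol, arity giving the exponent).
N_0 = 1
Explicitly: u.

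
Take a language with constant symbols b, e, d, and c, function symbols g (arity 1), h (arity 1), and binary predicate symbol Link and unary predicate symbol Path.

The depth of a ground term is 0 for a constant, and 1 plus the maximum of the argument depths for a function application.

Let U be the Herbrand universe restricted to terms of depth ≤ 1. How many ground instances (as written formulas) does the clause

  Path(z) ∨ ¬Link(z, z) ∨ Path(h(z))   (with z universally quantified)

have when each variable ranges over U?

12

Ground terms of depth ≤ 1:
  If N_k denotes the number of depth-≤k ground terms, the 4 constants give N_0 = 4, and each function symbol of arity r contributes N_{k-1}^r new terms at level k: N_k = 4 + N_{k-1} + N_{k-1}.
  N_0 = 4
  N_1 = 4 + 4 + 4 = 12
  Explicitly: b, e, d, c, g(b), g(e), g(d), g(c), h(b), h(e), h(d), h(c).
So there are 12 ground terms available for substitution.
The clause has 1 distinct variable (z), which appears in the body. In the free term algebra distinct substitutions yield syntactically distinct ground instances.
Number of ground instances = 12.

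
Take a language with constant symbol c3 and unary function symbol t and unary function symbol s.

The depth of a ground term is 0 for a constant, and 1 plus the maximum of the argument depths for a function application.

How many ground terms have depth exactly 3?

8

If N_k denotes the number of depth-≤k ground terms, the 1 constant gives N_0 = 1, and each function symbol of arity r contributes N_{k-1}^r new terms at level k: N_k = 1 + N_{k-1} + N_{k-1}.
N_0 = 1
N_1 = 1 + 1 + 1 = 3
N_2 = 1 + 3 + 3 = 7
N_3 = 1 + 7 + 7 = 15
Terms of depth exactly 3: N_3 − N_2 = 15 − 7 = 8.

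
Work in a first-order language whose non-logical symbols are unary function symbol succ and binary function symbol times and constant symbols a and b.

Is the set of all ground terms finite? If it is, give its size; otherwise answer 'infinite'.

The signature has at least one function symbol (succ, arity 1) and at least one constant (a).
Iterating succ gives infinitely many distinct ground terms: a, succ(a), succ(succ(a)), ...
So the Herbrand universe is infinite.

infinite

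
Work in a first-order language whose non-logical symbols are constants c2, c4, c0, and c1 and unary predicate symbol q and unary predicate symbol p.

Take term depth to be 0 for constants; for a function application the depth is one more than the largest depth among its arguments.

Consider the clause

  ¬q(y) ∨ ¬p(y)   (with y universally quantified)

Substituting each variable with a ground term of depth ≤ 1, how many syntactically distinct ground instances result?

4

Ground terms of depth ≤ 1:
  With no function symbols every ground term is a constant, so there are exactly 4 ground terms at every depth bound.
  N_0 = 4
  N_1 = 4
So there are 4 ground terms available for substitution.
The variable y ranges independently over the available ground terms, and distinct assignments produce distinct instances.
Number of ground instances = 4.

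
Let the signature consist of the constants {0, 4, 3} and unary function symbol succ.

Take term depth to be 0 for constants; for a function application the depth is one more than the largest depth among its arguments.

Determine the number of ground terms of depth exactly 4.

If N_k denotes the number of depth-≤k ground terms, the 3 constants give N_0 = 3, and each function symbol of arity r contributes N_{k-1}^r new terms at level k: N_k = 3 + N_{k-1}.
N_0 = 3
N_1 = 3 + 3 = 6
N_2 = 3 + 6 = 9
N_3 = 3 + 9 = 12
N_4 = 3 + 12 = 15
Terms of depth exactly 4: N_4 − N_3 = 15 − 12 = 3.

3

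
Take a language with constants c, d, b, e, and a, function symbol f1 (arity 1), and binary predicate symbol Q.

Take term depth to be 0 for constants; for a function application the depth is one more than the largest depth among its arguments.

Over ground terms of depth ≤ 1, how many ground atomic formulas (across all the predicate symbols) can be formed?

100

First count ground terms of depth ≤ 1.
Let N_k count ground terms of depth at most k. Each non-constant term of depth ≤ k is some function symbol applied to depth-≤(k−1) arguments, giving N_k = 5 + N_{k-1}.
N_0 = 5
N_1 = 5 + 5 = 10
Explicitly: c, d, b, e, a, f1(c), f1(d), f1(b), f1(e), f1(a).
So |H| = 10.
For each predicate symbol, the number of ground atoms is |H| raised to its arity; summing:
  Q: 10^2 = 100
Total ground atoms: 100.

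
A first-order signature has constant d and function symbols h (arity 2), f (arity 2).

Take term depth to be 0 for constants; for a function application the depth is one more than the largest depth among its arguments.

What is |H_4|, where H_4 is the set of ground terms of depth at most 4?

1045459

Write N_k for the number of ground terms of depth ≤ k. A term of depth ≤ k is either a constant or a function symbol applied to arguments of depth ≤ k−1, so N_k = 1 + N_{k-1}^2 + N_{k-1}^2.
N_0 = 1
N_1 = 1 + 1^2 + 1^2 = 3
N_2 = 1 + 3^2 + 3^2 = 19
N_3 = 1 + 19^2 + 19^2 = 723
N_4 = 1 + 723^2 + 723^2 = 1045459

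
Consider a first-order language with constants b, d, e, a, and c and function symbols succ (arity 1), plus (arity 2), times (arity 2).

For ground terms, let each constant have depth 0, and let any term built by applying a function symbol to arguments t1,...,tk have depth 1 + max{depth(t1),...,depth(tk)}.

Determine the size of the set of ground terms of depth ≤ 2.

If N_k denotes the number of depth-≤k ground terms, the 5 constants give N_0 = 5, and each function symbol of arity r contributes N_{k-1}^r new terms at level k: N_k = 5 + N_{k-1} + N_{k-1}^2 + N_{k-1}^2.
N_0 = 5
N_1 = 5 + 5 + 5^2 + 5^2 = 60
N_2 = 5 + 60 + 60^2 + 60^2 = 7265

7265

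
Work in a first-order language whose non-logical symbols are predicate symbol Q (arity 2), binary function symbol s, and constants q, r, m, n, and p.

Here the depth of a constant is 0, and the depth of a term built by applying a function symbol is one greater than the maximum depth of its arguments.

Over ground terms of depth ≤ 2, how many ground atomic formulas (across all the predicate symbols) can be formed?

819025

First count ground terms of depth ≤ 2.
Let N_k = |{terms of depth ≤ k}|. Then N_0 = 5 and N_k = 5 + N_{k-1}^2 for k ≥ 1 (one summand per function symbol, arity giving the exponent).
N_0 = 5
N_1 = 5 + 5^2 = 30
N_2 = 5 + 30^2 = 905
So |H| = 905.
Ground atoms are formed by filling each argument slot of a predicate with a term from H, so an r-ary predicate gives |H|^r atoms:
  Q: 905^2 = 819025
Total ground atoms: 819025.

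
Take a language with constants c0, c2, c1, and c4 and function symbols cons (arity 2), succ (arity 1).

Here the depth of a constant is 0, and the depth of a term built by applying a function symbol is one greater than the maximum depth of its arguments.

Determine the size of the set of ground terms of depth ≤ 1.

Let N_k = |{terms of depth ≤ k}|. Then N_0 = 4 and N_k = 4 + N_{k-1}^2 + N_{k-1} for k ≥ 1 (one summand per function symbol, arity giving the exponent).
N_0 = 4
N_1 = 4 + 4^2 + 4 = 24

24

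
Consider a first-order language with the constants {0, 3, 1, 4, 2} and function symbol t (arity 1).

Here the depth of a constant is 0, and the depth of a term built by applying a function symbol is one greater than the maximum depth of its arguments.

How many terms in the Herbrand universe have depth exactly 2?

Let N_k = |{terms of depth ≤ k}|. Then N_0 = 5 and N_k = 5 + N_{k-1} for k ≥ 1 (one summand per function symbol, arity giving the exponent).
N_0 = 5
N_1 = 5 + 5 = 10
N_2 = 5 + 10 = 15
Terms of depth exactly 2: N_2 − N_1 = 15 − 10 = 5.

5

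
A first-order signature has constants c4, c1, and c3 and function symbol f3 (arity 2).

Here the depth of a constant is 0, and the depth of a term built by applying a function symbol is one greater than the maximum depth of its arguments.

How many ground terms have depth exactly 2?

135

Write N_k for the number of ground terms of depth ≤ k. A term of depth ≤ k is either a constant or a function symbol applied to arguments of depth ≤ k−1, so N_k = 3 + N_{k-1}^2.
N_0 = 3
N_1 = 3 + 3^2 = 12
N_2 = 3 + 12^2 = 147
Terms of depth exactly 2: N_2 − N_1 = 147 − 12 = 135.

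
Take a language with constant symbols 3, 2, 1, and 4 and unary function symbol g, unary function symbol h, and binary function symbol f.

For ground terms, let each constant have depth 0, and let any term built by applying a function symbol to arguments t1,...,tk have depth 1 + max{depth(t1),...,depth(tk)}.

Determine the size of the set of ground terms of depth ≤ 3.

714028

If N_k denotes the number of depth-≤k ground terms, the 4 constants give N_0 = 4, and each function symbol of arity r contributes N_{k-1}^r new terms at level k: N_k = 4 + N_{k-1} + N_{k-1} + N_{k-1}^2.
N_0 = 4
N_1 = 4 + 4 + 4 + 4^2 = 28
N_2 = 4 + 28 + 28 + 28^2 = 844
N_3 = 4 + 844 + 844 + 844^2 = 714028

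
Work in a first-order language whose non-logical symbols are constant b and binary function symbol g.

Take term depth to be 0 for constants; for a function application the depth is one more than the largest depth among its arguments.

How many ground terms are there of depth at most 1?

2

Write N_k for the number of ground terms of depth ≤ k. A term of depth ≤ k is either a constant or a function symbol applied to arguments of depth ≤ k−1, so N_k = 1 + N_{k-1}^2.
N_0 = 1
N_1 = 1 + 1^2 = 2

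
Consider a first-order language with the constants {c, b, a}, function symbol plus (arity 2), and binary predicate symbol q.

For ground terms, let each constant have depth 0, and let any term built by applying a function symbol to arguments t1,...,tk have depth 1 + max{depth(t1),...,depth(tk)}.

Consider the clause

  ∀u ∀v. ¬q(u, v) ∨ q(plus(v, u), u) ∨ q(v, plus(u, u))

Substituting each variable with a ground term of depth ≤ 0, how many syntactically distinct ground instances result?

Ground terms of depth ≤ 0:
  Let N_k = |{terms of depth ≤ k}|. Then N_0 = 3 and N_k = 3 + N_{k-1}^2 for k ≥ 1 (one summand per function symbol, arity giving the exponent).
  N_0 = 3
So there are 3 ground terms available for substitution.
The body mentions every one of the 2 quantified variables; since ground terms form a free algebra, no two substitutions collapse to the same formula.
Number of ground instances = 3^2 = 9.

9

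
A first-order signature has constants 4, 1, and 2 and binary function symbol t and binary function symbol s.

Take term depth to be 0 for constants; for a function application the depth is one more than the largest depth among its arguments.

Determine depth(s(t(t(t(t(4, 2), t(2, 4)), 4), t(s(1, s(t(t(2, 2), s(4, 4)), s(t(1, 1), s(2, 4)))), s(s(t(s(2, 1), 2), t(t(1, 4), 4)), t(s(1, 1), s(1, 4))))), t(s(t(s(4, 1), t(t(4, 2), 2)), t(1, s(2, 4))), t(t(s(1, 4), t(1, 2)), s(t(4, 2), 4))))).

depth(t(4, 2)) = 1 + max(0, 0) = 1
depth(t(2, 4)) = 1 + max(0, 0) = 1
depth(t(t(4, 2), t(2, 4))) = 1 + max(1, 1) = 2
depth(t(t(t(4, 2), t(2, 4)), 4)) = 1 + max(2, 0) = 3
depth(t(2, 2)) = 1 + max(0, 0) = 1
depth(s(4, 4)) = 1 + max(0, 0) = 1
depth(t(t(2, 2), s(4, 4))) = 1 + max(1, 1) = 2
depth(t(1, 1)) = 1 + max(0, 0) = 1
depth(s(2, 4)) = 1 + max(0, 0) = 1
depth(s(t(1, 1), s(2, 4))) = 1 + max(1, 1) = 2
depth(s(t(t(2, 2), s(4, 4)), s(t(1, 1), s(2, 4)))) = 1 + max(2, 2) = 3
depth(s(1, s(t(t(2, 2), s(4, 4)), s(t(1, 1), s(2, 4))))) = 1 + max(0, 3) = 4
depth(s(2, 1)) = 1 + max(0, 0) = 1
depth(t(s(2, 1), 2)) = 1 + max(1, 0) = 2
depth(t(1, 4)) = 1 + max(0, 0) = 1
depth(t(t(1, 4), 4)) = 1 + max(1, 0) = 2
depth(s(t(s(2, 1), 2), t(t(1, 4), 4))) = 1 + max(2, 2) = 3
depth(s(1, 1)) = 1 + max(0, 0) = 1
depth(s(1, 4)) = 1 + max(0, 0) = 1
depth(t(s(1, 1), s(1, 4))) = 1 + max(1, 1) = 2
depth(s(s(t(s(2, 1), 2), t(t(1, 4), 4)), t(s(1, 1), s(1, 4)))) = 1 + max(3, 2) = 4
depth(t(s(1, s(t(t(2, 2), s(4, 4)), s(t(1, 1), s(2, 4)))), s(s(t(s(2, 1), 2), t(t(1, 4), 4)), t(s(1, 1), s(1, 4))))) = 1 + max(4, 4) = 5
depth(t(t(t(t(4, 2), t(2, 4)), 4), t(s(1, s(t(t(2, 2), s(4, 4)), s(t(1, 1), s(2, 4)))), s(s(t(s(2, 1), 2), t(t(1, 4), 4)), t(s(1, 1), s(1, 4)))))) = 1 + max(3, 5) = 6
depth(s(4, 1)) = 1 + max(0, 0) = 1
depth(t(t(4, 2), 2)) = 1 + max(1, 0) = 2
depth(t(s(4, 1), t(t(4, 2), 2))) = 1 + max(1, 2) = 3
depth(t(1, s(2, 4))) = 1 + max(0, 1) = 2
depth(s(t(s(4, 1), t(t(4, 2), 2)), t(1, s(2, 4)))) = 1 + max(3, 2) = 4
depth(t(1, 2)) = 1 + max(0, 0) = 1
depth(t(s(1, 4), t(1, 2))) = 1 + max(1, 1) = 2
depth(s(t(4, 2), 4)) = 1 + max(1, 0) = 2
depth(t(t(s(1, 4), t(1, 2)), s(t(4, 2), 4))) = 1 + max(2, 2) = 3
depth(t(s(t(s(4, 1), t(t(4, 2), 2)), t(1, s(2, 4))), t(t(s(1, 4), t(1, 2)), s(t(4, 2), 4)))) = 1 + max(4, 3) = 5
depth(s(t(t(t(t(4, 2), t(2, 4)), 4), t(s(1, s(t(t(2, 2), s(4, 4)), s(t(1, 1), s(2, 4)))), s(s(t(s(2, 1), 2), t(t(1, 4), 4)), t(s(1, 1), s(1, 4))))), t(s(t(s(4, 1), t(t(4, 2), 2)), t(1, s(2, 4))), t(t(s(1, 4), t(1, 2)), s(t(4, 2), 4))))) = 1 + max(6, 5) = 7

7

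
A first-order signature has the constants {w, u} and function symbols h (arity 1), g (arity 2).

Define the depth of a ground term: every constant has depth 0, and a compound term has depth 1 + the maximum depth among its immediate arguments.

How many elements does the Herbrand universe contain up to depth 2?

74

Count level by level. With function symbols h/1, g/2, the terms of depth ≤ k are the 2 constants together with each function applied to depth-≤(k−1) tuples, so N_k = 2 + N_{k-1} + N_{k-1}^2.
N_0 = 2
N_1 = 2 + 2 + 2^2 = 8
N_2 = 2 + 8 + 8^2 = 74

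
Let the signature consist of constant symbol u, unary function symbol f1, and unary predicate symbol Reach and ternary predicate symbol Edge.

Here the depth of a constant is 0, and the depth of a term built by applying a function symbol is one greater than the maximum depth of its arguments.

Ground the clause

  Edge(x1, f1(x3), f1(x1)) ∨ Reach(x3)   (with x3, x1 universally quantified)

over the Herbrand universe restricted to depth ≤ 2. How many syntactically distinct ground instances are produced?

9

Ground terms of depth ≤ 2:
  Write N_k for the number of ground terms of depth ≤ k. A term of depth ≤ k is either a constant or a function symbol applied to arguments of depth ≤ k−1, so N_k = 1 + N_{k-1}.
  N_0 = 1
  N_1 = 1 + 1 = 2
  N_2 = 1 + 2 = 3
So there are 3 ground terms available for substitution.
The body mentions every one of the 2 quantified variables; since ground terms form a free algebra, no two substitutions collapse to the same formula.
Number of ground instances = 3^2 = 9.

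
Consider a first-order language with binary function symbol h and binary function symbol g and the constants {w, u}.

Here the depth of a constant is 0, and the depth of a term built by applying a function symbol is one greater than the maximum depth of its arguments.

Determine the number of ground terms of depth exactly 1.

If N_k denotes the number of depth-≤k ground terms, the 2 constants give N_0 = 2, and each function symbol of arity r contributes N_{k-1}^r new terms at level k: N_k = 2 + N_{k-1}^2 + N_{k-1}^2.
N_0 = 2
N_1 = 2 + 2^2 + 2^2 = 10
Terms of depth exactly 1: N_1 − N_0 = 10 − 2 = 8.

8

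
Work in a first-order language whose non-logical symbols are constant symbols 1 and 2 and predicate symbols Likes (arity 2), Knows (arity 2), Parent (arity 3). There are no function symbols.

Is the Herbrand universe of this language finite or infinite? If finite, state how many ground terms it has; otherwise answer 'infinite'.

There are no function symbols, so every ground term is one of the 2 constants.
The Herbrand universe is {1, 2}, which is finite with 2 elements.

2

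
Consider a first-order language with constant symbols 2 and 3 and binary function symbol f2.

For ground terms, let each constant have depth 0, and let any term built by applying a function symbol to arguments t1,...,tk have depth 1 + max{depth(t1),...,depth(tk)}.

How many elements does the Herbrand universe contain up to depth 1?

Let N_k count ground terms of depth at most k. Each non-constant term of depth ≤ k is some function symbol applied to depth-≤(k−1) arguments, giving N_k = 2 + N_{k-1}^2.
N_0 = 2
N_1 = 2 + 2^2 = 6
Explicitly: 2, 3, f2(2, 2), f2(2, 3), f2(3, 2), f2(3, 3).

6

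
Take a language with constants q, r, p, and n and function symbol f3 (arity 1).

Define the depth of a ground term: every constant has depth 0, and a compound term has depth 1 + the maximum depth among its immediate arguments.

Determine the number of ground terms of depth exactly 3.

4

If N_k denotes the number of depth-≤k ground terms, the 4 constants give N_0 = 4, and each function symbol of arity r contributes N_{k-1}^r new terms at level k: N_k = 4 + N_{k-1}.
N_0 = 4
N_1 = 4 + 4 = 8
N_2 = 4 + 8 = 12
N_3 = 4 + 12 = 16
Terms of depth exactly 3: N_3 − N_2 = 16 − 12 = 4.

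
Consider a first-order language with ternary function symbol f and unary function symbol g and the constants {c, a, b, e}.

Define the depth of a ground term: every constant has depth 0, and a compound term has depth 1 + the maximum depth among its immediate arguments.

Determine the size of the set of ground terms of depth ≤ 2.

373324

Let N_k count ground terms of depth at most k. Each non-constant term of depth ≤ k is some function symbol applied to depth-≤(k−1) arguments, giving N_k = 4 + N_{k-1}^3 + N_{k-1}.
N_0 = 4
N_1 = 4 + 4^3 + 4 = 72
N_2 = 4 + 72^3 + 72 = 373324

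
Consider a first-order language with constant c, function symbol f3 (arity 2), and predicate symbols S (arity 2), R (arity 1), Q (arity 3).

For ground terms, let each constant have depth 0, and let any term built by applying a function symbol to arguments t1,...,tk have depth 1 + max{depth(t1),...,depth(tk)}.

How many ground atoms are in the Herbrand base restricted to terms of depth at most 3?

18278

First count ground terms of depth ≤ 3.
Count level by level. With function symbols f3/2, the terms of depth ≤ k are the 1 constant together with each function applied to depth-≤(k−1) tuples, so N_k = 1 + N_{k-1}^2.
N_0 = 1
N_1 = 1 + 1^2 = 2
N_2 = 1 + 2^2 = 5
N_3 = 1 + 5^2 = 26
So |H| = 26.
A ground atom is a predicate applied to a tuple of terms from H, so the count is the sum over predicates of |H|^arity:
  S: 26^2 = 676;  R: 26;  Q: 26^3 = 17576
Total ground atoms: 676 + 26 + 17576 = 18278.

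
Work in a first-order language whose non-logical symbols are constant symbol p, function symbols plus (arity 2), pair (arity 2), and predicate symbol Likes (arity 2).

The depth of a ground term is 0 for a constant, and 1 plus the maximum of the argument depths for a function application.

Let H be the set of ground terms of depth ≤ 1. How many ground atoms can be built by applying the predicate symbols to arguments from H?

First count ground terms of depth ≤ 1.
Write N_k for the number of ground terms of depth ≤ k. A term of depth ≤ k is either a constant or a function symbol applied to arguments of depth ≤ k−1, so N_k = 1 + N_{k-1}^2 + N_{k-1}^2.
N_0 = 1
N_1 = 1 + 1^2 + 1^2 = 3
Explicitly: p, plus(p, p), pair(p, p).
So |H| = 3.
Each predicate of arity r yields |H|^r ground atoms (one per choice of an r-tuple from H):
  Likes: 3^2 = 9
Total ground atoms: 9.

9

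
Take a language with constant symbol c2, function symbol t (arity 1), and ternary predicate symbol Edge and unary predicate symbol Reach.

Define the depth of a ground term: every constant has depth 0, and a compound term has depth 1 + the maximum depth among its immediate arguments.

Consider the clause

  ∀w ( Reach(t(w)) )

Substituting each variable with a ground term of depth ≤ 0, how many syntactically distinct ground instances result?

Ground terms of depth ≤ 0:
  If N_k denotes the number of depth-≤k ground terms, the 1 constant gives N_0 = 1, and each function symbol of arity r contributes N_{k-1}^r new terms at level k: N_k = 1 + N_{k-1}.
  N_0 = 1
  Explicitly: c2.
So there is exactly 1 ground term available for substitution.
There is 1 variable to instantiate (w),  occurring in at least one literal, so different choices give different ground instances.
Number of ground instances = 1.

1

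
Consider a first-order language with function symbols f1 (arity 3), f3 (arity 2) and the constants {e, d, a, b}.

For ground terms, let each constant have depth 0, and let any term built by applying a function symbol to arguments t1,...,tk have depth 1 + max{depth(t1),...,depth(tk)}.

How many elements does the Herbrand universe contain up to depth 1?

84

Let N_k count ground terms of depth at most k. Each non-constant term of depth ≤ k is some function symbol applied to depth-≤(k−1) arguments, giving N_k = 4 + N_{k-1}^3 + N_{k-1}^2.
N_0 = 4
N_1 = 4 + 4^3 + 4^2 = 84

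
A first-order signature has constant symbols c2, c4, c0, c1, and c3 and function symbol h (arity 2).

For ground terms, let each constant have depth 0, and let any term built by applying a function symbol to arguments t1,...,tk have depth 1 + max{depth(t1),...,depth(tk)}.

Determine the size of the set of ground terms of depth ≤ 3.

Let N_k = |{terms of depth ≤ k}|. Then N_0 = 5 and N_k = 5 + N_{k-1}^2 for k ≥ 1 (one summand per function symbol, arity giving the exponent).
N_0 = 5
N_1 = 5 + 5^2 = 30
N_2 = 5 + 30^2 = 905
N_3 = 5 + 905^2 = 819030

819030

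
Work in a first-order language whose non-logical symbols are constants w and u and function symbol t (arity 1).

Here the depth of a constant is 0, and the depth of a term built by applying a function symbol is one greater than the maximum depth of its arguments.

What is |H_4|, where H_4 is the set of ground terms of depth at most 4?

Write N_k for the number of ground terms of depth ≤ k. A term of depth ≤ k is either a constant or a function symbol applied to arguments of depth ≤ k−1, so N_k = 2 + N_{k-1}.
N_0 = 2
N_1 = 2 + 2 = 4
N_2 = 2 + 4 = 6
N_3 = 2 + 6 = 8
N_4 = 2 + 8 = 10
Explicitly: w, u, t(w), t(u), t(t(w)), t(t(u)), t(t(t(w))), t(t(t(u))), t(t(t(t(w)))), t(t(t(t(u)))).

10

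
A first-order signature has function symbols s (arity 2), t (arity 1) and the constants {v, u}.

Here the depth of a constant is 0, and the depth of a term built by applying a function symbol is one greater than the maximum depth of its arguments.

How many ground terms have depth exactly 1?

6

Let N_k = |{terms of depth ≤ k}|. Then N_0 = 2 and N_k = 2 + N_{k-1}^2 + N_{k-1} for k ≥ 1 (one summand per function symbol, arity giving the exponent).
N_0 = 2
N_1 = 2 + 2^2 + 2 = 8
Terms of depth exactly 1: N_1 − N_0 = 8 − 2 = 6.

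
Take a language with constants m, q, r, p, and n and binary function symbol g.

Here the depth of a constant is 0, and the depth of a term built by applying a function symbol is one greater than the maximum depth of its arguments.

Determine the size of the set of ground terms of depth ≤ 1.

30

Count level by level. With function symbols g/2, the terms of depth ≤ k are the 5 constants together with each function applied to depth-≤(k−1) tuples, so N_k = 5 + N_{k-1}^2.
N_0 = 5
N_1 = 5 + 5^2 = 30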